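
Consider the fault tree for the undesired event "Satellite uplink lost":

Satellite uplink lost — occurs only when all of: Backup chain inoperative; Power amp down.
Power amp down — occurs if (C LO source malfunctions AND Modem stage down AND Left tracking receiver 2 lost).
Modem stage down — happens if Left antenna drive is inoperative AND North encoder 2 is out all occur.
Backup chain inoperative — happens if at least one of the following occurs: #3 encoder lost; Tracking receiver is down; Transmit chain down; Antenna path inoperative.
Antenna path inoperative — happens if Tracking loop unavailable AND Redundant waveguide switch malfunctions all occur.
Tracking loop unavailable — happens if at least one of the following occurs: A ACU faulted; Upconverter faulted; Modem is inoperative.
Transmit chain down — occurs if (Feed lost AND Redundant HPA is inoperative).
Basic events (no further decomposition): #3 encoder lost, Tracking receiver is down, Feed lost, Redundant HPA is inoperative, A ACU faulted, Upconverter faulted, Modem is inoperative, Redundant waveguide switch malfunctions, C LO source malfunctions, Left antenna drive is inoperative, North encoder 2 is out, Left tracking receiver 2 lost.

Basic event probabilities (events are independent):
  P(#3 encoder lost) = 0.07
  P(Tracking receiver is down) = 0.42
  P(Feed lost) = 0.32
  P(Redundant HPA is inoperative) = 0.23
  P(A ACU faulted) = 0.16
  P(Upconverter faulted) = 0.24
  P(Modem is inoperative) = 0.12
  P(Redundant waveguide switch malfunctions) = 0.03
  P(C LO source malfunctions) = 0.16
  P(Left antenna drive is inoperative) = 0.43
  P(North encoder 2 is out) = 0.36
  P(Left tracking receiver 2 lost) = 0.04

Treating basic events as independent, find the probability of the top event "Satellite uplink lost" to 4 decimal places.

0.0005

P(Transmit chain down) [AND] = 0.32 × 0.23 = 0.073600
P(Tracking loop unavailable) [OR] = 1 − (1−0.16) × (1−0.24) × (1−0.12) = 0.438208
P(Antenna path inoperative) [AND] = 0.438208 × 0.03 = 0.013146
P(Backup chain inoperative) [OR] = 1 − (1−0.07) × (1−0.42) × (1−0.073600) × (1−0.013146) = 0.506869
P(Modem stage down) [AND] = 0.43 × 0.36 = 0.154800
P(Power amp down) [AND] = 0.16 × 0.154800 × 0.04 = 0.000991
P(Satellite uplink lost) [AND] = 0.506869 × 0.000991 = 0.000502
Rounded to 4 decimal places: P(Satellite uplink lost) ≈ 0.0005.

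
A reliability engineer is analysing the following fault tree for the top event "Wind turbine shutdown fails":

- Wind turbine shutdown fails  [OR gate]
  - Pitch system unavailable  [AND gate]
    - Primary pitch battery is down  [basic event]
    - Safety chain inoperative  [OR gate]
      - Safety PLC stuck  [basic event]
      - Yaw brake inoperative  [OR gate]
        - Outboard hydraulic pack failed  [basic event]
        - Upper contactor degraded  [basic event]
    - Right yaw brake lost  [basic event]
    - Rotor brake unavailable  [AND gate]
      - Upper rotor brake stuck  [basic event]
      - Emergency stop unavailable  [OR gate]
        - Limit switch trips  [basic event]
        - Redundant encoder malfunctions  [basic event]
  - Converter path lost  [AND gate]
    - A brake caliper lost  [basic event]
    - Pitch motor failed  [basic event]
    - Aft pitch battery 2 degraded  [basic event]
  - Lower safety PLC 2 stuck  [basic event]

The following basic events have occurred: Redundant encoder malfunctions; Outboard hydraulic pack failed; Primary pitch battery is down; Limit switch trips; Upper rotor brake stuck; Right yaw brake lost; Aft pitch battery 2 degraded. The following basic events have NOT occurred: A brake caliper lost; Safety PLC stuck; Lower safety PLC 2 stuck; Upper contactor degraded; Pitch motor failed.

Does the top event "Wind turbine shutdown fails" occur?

Yes

Yaw brake inoperative [OR]: Outboard hydraulic pack failed=occurs, Upper contactor degraded=not → at least one input occurs → occurs.
Safety chain inoperative [OR]: Safety PLC stuck=not, Yaw brake inoperative=occurs → at least one input occurs → occurs.
Emergency stop unavailable [OR]: Limit switch trips=occurs, Redundant encoder malfunctions=occurs → at least one input occurs → occurs.
Rotor brake unavailable [AND]: Upper rotor brake stuck=occurs, Emergency stop unavailable=occurs → all inputs occur → occurs.
Pitch system unavailable [AND]: Primary pitch battery is down=occurs, Safety chain inoperative=occurs, Right yaw brake lost=occurs, Rotor brake unavailable=occurs → all inputs occur → occurs.
Converter path lost [AND]: A brake caliper lost=not, Pitch motor failed=not, Aft pitch battery 2 degraded=occurs → not all inputs occur → does not occur.
Wind turbine shutdown fails [OR]: Pitch system unavailable=occurs, Converter path lost=not, Lower safety PLC 2 stuck=not → at least one input occurs → occurs.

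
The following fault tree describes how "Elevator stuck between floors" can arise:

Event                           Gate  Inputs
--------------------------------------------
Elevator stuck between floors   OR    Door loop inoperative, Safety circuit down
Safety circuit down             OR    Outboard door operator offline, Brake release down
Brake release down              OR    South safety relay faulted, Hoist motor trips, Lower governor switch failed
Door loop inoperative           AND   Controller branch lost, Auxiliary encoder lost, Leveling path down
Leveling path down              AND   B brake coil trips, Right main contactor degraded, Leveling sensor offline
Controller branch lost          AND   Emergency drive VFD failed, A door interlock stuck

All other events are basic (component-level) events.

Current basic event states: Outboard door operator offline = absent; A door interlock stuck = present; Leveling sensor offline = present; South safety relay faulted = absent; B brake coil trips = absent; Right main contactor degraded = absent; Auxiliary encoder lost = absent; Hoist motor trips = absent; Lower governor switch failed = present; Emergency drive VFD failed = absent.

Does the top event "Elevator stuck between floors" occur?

Yes

Controller branch lost [AND]: Emergency drive VFD failed=not, A door interlock stuck=occurs → not all inputs occur → does not occur.
Leveling path down [AND]: B brake coil trips=not, Right main contactor degraded=not, Leveling sensor offline=occurs → not all inputs occur → does not occur.
Door loop inoperative [AND]: Controller branch lost=not, Auxiliary encoder lost=not, Leveling path down=not → not all inputs occur → does not occur.
Brake release down [OR]: South safety relay faulted=not, Hoist motor trips=not, Lower governor switch failed=occurs → at least one input occurs → occurs.
Safety circuit down [OR]: Outboard door operator offline=not, Brake release down=occurs → at least one input occurs → occurs.
Elevator stuck between floors [OR]: Door loop inoperative=not, Safety circuit down=occurs → at least one input occurs → occurs.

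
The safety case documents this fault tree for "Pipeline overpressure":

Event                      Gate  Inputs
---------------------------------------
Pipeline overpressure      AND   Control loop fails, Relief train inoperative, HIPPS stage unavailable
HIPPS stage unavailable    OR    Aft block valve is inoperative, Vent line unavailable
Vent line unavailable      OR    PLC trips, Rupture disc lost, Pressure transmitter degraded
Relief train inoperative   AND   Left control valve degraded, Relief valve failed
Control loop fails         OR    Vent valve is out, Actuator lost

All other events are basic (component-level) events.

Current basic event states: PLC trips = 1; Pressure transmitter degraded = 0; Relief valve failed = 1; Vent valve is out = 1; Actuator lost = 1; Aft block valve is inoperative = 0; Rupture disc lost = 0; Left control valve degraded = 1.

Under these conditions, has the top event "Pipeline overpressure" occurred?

Yes

Control loop fails [OR]: Vent valve is out=occurs, Actuator lost=occurs → at least one input occurs → occurs.
Relief train inoperative [AND]: Left control valve degraded=occurs, Relief valve failed=occurs → all inputs occur → occurs.
Vent line unavailable [OR]: PLC trips=occurs, Rupture disc lost=not, Pressure transmitter degraded=not → at least one input occurs → occurs.
HIPPS stage unavailable [OR]: Aft block valve is inoperative=not, Vent line unavailable=occurs → at least one input occurs → occurs.
Pipeline overpressure [AND]: Control loop fails=occurs, Relief train inoperative=occurs, HIPPS stage unavailable=occurs → all inputs occur → occurs.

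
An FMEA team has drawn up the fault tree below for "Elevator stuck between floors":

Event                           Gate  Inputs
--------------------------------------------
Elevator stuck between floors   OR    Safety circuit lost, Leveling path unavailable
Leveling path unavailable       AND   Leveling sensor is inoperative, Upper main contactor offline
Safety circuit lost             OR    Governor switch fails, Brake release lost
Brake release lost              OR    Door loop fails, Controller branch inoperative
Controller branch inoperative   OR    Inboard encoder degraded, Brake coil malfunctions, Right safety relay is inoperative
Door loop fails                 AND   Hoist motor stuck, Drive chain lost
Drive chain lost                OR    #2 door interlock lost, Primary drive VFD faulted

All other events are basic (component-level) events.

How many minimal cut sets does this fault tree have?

Drive chain lost [OR]: union of children's cut sets → 2 cut set(s).
Door loop fails [AND]: one cut set from each child combined → 1 × 2 = 2 cut set(s).
Controller branch inoperative [OR]: union of children's cut sets → 3 cut set(s).
Brake release lost [OR]: union of children's cut sets → 5 cut set(s).
Safety circuit lost [OR]: union of children's cut sets → 6 cut set(s).
Leveling path unavailable [AND]: one cut set from each child combined → 1 × 1 = 1 cut set(s).
Elevator stuck between floors [OR]: union of children's cut sets → 7 cut set(s).
Minimal cut sets: {Governor switch fails}; {#2 door interlock lost, Hoist motor stuck}; {Hoist motor stuck, Primary drive VFD faulted}; {Inboard encoder degraded}; {Brake coil malfunctions}; {Right safety relay is inoperative}; {Leveling sensor is inoperative, Upper main contactor offline}.

7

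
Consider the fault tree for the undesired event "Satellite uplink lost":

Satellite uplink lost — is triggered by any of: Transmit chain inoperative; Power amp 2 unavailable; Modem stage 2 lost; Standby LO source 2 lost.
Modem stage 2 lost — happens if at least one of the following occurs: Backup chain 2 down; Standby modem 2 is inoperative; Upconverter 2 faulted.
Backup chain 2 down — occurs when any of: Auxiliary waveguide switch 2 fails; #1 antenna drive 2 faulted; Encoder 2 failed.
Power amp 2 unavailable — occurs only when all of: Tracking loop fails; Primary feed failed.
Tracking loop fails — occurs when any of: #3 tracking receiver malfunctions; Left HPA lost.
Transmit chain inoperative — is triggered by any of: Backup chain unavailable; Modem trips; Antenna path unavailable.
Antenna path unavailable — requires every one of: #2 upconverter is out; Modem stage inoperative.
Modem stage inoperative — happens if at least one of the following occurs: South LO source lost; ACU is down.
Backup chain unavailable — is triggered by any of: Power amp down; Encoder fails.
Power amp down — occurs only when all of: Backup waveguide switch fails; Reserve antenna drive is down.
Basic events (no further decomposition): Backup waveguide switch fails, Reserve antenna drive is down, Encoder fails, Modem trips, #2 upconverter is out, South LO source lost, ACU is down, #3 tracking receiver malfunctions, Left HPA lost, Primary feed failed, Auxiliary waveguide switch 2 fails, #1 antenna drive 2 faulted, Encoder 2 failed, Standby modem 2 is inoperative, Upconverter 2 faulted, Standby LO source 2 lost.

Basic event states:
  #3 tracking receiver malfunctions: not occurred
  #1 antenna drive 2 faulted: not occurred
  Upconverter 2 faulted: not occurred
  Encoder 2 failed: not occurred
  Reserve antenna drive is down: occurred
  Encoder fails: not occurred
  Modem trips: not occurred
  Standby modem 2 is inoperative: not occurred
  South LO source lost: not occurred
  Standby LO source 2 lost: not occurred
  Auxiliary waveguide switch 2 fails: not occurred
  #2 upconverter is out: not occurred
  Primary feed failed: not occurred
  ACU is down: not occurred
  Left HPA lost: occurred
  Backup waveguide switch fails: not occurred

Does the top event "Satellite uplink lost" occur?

No

Power amp down [AND]: Backup waveguide switch fails=not, Reserve antenna drive is down=occurs → not all inputs occur → does not occur.
Backup chain unavailable [OR]: Power amp down=not, Encoder fails=not → no input occurs → does not occur.
Modem stage inoperative [OR]: South LO source lost=not, ACU is down=not → no input occurs → does not occur.
Antenna path unavailable [AND]: #2 upconverter is out=not, Modem stage inoperative=not → not all inputs occur → does not occur.
Transmit chain inoperative [OR]: Backup chain unavailable=not, Modem trips=not, Antenna path unavailable=not → no input occurs → does not occur.
Tracking loop fails [OR]: #3 tracking receiver malfunctions=not, Left HPA lost=occurs → at least one input occurs → occurs.
Power amp 2 unavailable [AND]: Tracking loop fails=occurs, Primary feed failed=not → not all inputs occur → does not occur.
Backup chain 2 down [OR]: Auxiliary waveguide switch 2 fails=not, #1 antenna drive 2 faulted=not, Encoder 2 failed=not → no input occurs → does not occur.
Modem stage 2 lost [OR]: Backup chain 2 down=not, Standby modem 2 is inoperative=not, Upconverter 2 faulted=not → no input occurs → does not occur.
Satellite uplink lost [OR]: Transmit chain inoperative=not, Power amp 2 unavailable=not, Modem stage 2 lost=not, Standby LO source 2 lost=not → no input occurs → does not occur.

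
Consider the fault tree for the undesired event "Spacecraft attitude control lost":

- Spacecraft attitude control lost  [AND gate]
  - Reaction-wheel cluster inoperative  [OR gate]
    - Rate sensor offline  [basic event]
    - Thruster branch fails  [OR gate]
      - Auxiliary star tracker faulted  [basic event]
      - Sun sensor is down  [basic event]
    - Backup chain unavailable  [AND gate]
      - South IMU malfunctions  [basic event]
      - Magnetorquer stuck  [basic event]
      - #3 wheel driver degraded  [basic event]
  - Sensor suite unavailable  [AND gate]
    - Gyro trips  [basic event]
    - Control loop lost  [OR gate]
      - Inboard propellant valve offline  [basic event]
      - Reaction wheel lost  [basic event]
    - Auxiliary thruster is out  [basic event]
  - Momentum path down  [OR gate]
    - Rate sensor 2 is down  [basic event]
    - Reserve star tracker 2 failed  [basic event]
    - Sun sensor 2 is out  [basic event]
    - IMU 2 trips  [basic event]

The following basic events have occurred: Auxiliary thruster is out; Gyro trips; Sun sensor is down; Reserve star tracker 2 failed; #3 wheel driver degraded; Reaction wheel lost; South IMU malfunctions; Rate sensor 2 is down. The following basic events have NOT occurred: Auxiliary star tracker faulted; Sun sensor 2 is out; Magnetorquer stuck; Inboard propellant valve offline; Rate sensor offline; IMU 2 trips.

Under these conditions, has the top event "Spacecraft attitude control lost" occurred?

Yes

Thruster branch fails [OR]: Auxiliary star tracker faulted=not, Sun sensor is down=occurs → at least one input occurs → occurs.
Backup chain unavailable [AND]: South IMU malfunctions=occurs, Magnetorquer stuck=not, #3 wheel driver degraded=occurs → not all inputs occur → does not occur.
Reaction-wheel cluster inoperative [OR]: Rate sensor offline=not, Thruster branch fails=occurs, Backup chain unavailable=not → at least one input occurs → occurs.
Control loop lost [OR]: Inboard propellant valve offline=not, Reaction wheel lost=occurs → at least one input occurs → occurs.
Sensor suite unavailable [AND]: Gyro trips=occurs, Control loop lost=occurs, Auxiliary thruster is out=occurs → all inputs occur → occurs.
Momentum path down [OR]: Rate sensor 2 is down=occurs, Reserve star tracker 2 failed=occurs, Sun sensor 2 is out=not, IMU 2 trips=not → at least one input occurs → occurs.
Spacecraft attitude control lost [AND]: Reaction-wheel cluster inoperative=occurs, Sensor suite unavailable=occurs, Momentum path down=occurs → all inputs occur → occurs.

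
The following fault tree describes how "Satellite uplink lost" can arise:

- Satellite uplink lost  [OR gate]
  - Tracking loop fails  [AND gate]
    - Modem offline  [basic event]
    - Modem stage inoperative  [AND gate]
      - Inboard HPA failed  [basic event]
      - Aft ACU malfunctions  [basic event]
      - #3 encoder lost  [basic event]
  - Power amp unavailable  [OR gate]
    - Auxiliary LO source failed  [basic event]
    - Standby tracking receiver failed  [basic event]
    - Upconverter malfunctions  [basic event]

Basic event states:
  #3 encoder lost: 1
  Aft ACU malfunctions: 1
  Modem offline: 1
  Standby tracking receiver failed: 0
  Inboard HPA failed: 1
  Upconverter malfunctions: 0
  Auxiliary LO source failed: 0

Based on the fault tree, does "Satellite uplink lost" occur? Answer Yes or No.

Yes

Modem stage inoperative [AND]: Inboard HPA failed=occurs, Aft ACU malfunctions=occurs, #3 encoder lost=occurs → all inputs occur → occurs.
Tracking loop fails [AND]: Modem offline=occurs, Modem stage inoperative=occurs → all inputs occur → occurs.
Power amp unavailable [OR]: Auxiliary LO source failed=not, Standby tracking receiver failed=not, Upconverter malfunctions=not → no input occurs → does not occur.
Satellite uplink lost [OR]: Tracking loop fails=occurs, Power amp unavailable=not → at least one input occurs → occurs.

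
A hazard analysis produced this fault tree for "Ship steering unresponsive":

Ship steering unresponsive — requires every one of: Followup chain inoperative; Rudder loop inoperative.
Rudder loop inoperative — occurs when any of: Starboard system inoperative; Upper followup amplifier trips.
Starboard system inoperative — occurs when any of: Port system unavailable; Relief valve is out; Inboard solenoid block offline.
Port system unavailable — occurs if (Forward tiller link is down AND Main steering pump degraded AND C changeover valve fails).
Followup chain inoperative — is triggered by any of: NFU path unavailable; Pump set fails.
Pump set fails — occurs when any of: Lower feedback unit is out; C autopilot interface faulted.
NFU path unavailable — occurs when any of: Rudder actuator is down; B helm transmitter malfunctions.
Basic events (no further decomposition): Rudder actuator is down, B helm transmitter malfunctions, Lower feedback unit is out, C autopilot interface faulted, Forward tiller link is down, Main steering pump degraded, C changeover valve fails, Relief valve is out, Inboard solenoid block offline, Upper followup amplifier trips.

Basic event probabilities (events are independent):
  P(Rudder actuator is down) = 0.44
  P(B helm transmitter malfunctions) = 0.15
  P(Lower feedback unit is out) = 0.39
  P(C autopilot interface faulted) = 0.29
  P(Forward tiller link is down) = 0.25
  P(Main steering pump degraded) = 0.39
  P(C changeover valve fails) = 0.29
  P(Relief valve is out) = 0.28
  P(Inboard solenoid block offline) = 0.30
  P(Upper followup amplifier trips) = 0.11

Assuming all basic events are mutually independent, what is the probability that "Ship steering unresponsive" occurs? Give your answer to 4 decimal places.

0.4478

P(NFU path unavailable) [OR] = 1 − (1−0.44) × (1−0.15) = 0.524000
P(Pump set fails) [OR] = 1 − (1−0.39) × (1−0.29) = 0.566900
P(Followup chain inoperative) [OR] = 1 − (1−0.524000) × (1−0.566900) = 0.793844
P(Port system unavailable) [AND] = 0.25 × 0.39 × 0.29 = 0.028275
P(Starboard system inoperative) [OR] = 1 − (1−0.028275) × (1−0.28) × (1−0.30) = 0.510251
P(Rudder loop inoperative) [OR] = 1 − (1−0.510251) × (1−0.11) = 0.564123
P(Ship steering unresponsive) [AND] = 0.793844 × 0.564123 = 0.447826
Rounded to 4 decimal places: P(Ship steering unresponsive) ≈ 0.4478.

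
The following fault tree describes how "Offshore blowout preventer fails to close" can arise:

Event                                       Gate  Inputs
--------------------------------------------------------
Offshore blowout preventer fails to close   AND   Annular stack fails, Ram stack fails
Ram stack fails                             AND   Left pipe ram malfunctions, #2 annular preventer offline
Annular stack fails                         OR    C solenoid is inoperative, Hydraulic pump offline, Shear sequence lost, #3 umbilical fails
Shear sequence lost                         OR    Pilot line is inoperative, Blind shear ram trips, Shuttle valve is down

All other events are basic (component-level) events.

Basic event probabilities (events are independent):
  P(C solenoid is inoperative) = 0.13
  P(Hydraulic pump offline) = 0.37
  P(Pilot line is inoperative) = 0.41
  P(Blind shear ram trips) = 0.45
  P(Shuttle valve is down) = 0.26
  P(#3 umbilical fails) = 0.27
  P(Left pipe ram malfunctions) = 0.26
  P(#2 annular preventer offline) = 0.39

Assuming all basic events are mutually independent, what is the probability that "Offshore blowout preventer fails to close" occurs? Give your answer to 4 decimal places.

0.0917

P(Shear sequence lost) [OR] = 1 − (1−0.41) × (1−0.45) × (1−0.26) = 0.759870
P(Annular stack fails) [OR] = 1 − (1−0.13) × (1−0.37) × (1−0.759870) × (1−0.27) = 0.903921
P(Ram stack fails) [AND] = 0.26 × 0.39 = 0.101400
P(Offshore blowout preventer fails to close) [AND] = 0.903921 × 0.101400 = 0.091658
Rounded to 4 decimal places: P(Offshore blowout preventer fails to close) ≈ 0.0917.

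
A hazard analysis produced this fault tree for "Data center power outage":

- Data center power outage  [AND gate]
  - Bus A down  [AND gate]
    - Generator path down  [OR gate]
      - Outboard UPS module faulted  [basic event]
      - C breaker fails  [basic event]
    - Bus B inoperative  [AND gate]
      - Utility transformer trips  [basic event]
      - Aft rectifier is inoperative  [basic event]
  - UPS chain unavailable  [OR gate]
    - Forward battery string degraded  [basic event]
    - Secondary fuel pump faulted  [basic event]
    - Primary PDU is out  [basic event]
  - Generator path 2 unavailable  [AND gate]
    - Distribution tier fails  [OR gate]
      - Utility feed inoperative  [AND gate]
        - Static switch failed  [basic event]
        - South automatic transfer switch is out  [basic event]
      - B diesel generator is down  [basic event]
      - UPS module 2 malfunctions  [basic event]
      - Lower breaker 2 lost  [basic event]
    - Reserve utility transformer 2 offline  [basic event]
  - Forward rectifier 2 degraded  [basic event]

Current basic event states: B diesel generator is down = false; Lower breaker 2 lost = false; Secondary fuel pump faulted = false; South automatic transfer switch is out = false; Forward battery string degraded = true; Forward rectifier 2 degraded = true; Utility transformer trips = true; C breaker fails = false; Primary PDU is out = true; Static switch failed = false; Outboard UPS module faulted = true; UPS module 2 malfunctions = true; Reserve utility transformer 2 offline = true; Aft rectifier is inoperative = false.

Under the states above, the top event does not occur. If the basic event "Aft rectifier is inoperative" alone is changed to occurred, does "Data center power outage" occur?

Yes

Counterfactual: set "Aft rectifier is inoperative" to occurred.
Generator path down [OR]: Outboard UPS module faulted=occurs, C breaker fails=not → at least one input occurs → occurs.
Bus B inoperative [AND]: Utility transformer trips=occurs, Aft rectifier is inoperative=occurs → all inputs occur → occurs.
Bus A down [AND]: Generator path down=occurs, Bus B inoperative=occurs → all inputs occur → occurs.
UPS chain unavailable [OR]: Forward battery string degraded=occurs, Secondary fuel pump faulted=not, Primary PDU is out=occurs → at least one input occurs → occurs.
Utility feed inoperative [AND]: Static switch failed=not, South automatic transfer switch is out=not → not all inputs occur → does not occur.
Distribution tier fails [OR]: Utility feed inoperative=not, B diesel generator is down=not, UPS module 2 malfunctions=occurs, Lower breaker 2 lost=not → at least one input occurs → occurs.
Generator path 2 unavailable [AND]: Distribution tier fails=occurs, Reserve utility transformer 2 offline=occurs → all inputs occur → occurs.
Data center power outage [AND]: Bus A down=occurs, UPS chain unavailable=occurs, Generator path 2 unavailable=occurs, Forward rectifier 2 degraded=occurs → all inputs occur → occurs.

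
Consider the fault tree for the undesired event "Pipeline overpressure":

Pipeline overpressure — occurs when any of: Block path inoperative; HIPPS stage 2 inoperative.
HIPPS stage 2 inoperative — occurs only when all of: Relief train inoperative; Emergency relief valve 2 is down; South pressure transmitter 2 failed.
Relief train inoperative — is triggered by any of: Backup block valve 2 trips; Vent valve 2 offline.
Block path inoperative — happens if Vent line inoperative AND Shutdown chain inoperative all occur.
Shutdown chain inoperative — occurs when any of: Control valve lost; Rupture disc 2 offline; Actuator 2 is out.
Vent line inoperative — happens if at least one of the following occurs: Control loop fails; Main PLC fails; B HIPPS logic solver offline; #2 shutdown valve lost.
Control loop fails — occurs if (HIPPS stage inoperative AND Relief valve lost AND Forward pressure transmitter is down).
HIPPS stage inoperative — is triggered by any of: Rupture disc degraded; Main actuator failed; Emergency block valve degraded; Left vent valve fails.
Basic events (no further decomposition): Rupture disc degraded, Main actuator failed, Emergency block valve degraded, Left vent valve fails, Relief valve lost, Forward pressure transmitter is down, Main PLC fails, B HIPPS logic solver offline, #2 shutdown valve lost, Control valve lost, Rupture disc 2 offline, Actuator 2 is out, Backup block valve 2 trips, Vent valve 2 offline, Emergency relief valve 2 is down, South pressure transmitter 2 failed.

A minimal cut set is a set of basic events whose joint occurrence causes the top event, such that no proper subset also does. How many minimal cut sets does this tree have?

23

HIPPS stage inoperative [OR]: union of children's cut sets → 4 cut set(s).
Control loop fails [AND]: one cut set from each child combined → 4 × 1 × 1 = 4 cut set(s).
Vent line inoperative [OR]: union of children's cut sets → 7 cut set(s).
Shutdown chain inoperative [OR]: union of children's cut sets → 3 cut set(s).
Block path inoperative [AND]: one cut set from each child combined → 7 × 3 = 21 cut set(s).
Relief train inoperative [OR]: union of children's cut sets → 2 cut set(s).
HIPPS stage 2 inoperative [AND]: one cut set from each child combined → 2 × 1 × 1 = 2 cut set(s).
Pipeline overpressure [OR]: union of children's cut sets → 23 cut set(s).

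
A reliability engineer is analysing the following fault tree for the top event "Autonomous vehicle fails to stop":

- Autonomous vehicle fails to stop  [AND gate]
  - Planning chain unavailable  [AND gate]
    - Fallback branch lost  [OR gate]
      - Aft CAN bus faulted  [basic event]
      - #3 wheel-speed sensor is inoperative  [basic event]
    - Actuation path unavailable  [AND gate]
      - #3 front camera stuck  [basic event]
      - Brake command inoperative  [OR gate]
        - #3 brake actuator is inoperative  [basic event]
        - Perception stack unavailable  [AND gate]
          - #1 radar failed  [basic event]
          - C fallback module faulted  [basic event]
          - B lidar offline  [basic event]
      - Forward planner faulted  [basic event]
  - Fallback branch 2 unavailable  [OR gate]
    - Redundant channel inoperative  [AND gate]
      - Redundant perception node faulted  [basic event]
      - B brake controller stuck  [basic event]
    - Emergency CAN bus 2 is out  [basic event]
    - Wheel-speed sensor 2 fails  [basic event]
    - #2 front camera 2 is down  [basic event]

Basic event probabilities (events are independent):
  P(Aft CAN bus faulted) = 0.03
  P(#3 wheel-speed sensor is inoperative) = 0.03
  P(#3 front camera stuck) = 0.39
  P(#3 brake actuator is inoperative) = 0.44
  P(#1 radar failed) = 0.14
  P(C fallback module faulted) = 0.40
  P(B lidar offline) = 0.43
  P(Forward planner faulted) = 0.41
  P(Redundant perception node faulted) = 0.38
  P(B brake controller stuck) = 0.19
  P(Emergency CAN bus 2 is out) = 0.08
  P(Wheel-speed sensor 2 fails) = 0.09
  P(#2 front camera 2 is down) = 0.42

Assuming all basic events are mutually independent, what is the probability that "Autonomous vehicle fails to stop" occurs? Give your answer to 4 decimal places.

0.0024

P(Fallback branch lost) [OR] = 1 − (1−0.03) × (1−0.03) = 0.059100
P(Perception stack unavailable) [AND] = 0.14 × 0.40 × 0.43 = 0.024080
P(Brake command inoperative) [OR] = 1 − (1−0.44) × (1−0.024080) = 0.453485
P(Actuation path unavailable) [AND] = 0.39 × 0.453485 × 0.41 = 0.072512
P(Planning chain unavailable) [AND] = 0.059100 × 0.072512 = 0.004285
P(Redundant channel inoperative) [AND] = 0.38 × 0.19 = 0.072200
P(Fallback branch 2 unavailable) [OR] = 1 − (1−0.072200) × (1−0.08) × (1−0.09) × (1−0.42) = 0.549483
P(Autonomous vehicle fails to stop) [AND] = 0.004285 × 0.549483 = 0.002355
Rounded to 4 decimal places: P(Autonomous vehicle fails to stop) ≈ 0.0024.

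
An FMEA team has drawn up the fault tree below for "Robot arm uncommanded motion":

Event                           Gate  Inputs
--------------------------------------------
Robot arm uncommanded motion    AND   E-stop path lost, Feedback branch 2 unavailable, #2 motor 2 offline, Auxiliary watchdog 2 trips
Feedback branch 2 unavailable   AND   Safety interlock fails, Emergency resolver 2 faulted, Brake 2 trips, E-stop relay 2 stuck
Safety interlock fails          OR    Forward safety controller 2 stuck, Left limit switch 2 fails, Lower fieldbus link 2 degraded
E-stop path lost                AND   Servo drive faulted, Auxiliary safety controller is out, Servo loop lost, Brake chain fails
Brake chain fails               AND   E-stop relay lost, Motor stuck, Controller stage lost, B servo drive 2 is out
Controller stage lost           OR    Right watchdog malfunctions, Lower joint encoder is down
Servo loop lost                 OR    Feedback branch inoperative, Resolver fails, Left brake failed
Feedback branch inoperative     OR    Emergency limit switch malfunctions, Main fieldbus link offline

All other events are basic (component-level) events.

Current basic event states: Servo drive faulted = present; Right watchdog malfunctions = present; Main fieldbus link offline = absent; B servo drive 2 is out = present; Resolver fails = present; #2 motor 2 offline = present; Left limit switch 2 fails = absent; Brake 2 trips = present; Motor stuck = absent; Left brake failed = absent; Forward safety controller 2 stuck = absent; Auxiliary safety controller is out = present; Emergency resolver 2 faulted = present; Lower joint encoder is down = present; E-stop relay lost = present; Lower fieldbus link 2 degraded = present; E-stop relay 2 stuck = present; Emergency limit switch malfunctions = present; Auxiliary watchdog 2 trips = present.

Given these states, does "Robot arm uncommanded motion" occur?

Feedback branch inoperative [OR]: Emergency limit switch malfunctions=occurs, Main fieldbus link offline=not → at least one input occurs → occurs.
Servo loop lost [OR]: Feedback branch inoperative=occurs, Resolver fails=occurs, Left brake failed=not → at least one input occurs → occurs.
Controller stage lost [OR]: Right watchdog malfunctions=occurs, Lower joint encoder is down=occurs → at least one input occurs → occurs.
Brake chain fails [AND]: E-stop relay lost=occurs, Motor stuck=not, Controller stage lost=occurs, B servo drive 2 is out=occurs → not all inputs occur → does not occur.
E-stop path lost [AND]: Servo drive faulted=occurs, Auxiliary safety controller is out=occurs, Servo loop lost=occurs, Brake chain fails=not → not all inputs occur → does not occur.
Safety interlock fails [OR]: Forward safety controller 2 stuck=not, Left limit switch 2 fails=not, Lower fieldbus link 2 degraded=occurs → at least one input occurs → occurs.
Feedback branch 2 unavailable [AND]: Safety interlock fails=occurs, Emergency resolver 2 faulted=occurs, Brake 2 trips=occurs, E-stop relay 2 stuck=occurs → all inputs occur → occurs.
Robot arm uncommanded motion [AND]: E-stop path lost=not, Feedback branch 2 unavailable=occurs, #2 motor 2 offline=occurs, Auxiliary watchdog 2 trips=occurs → not all inputs occur → does not occur.

No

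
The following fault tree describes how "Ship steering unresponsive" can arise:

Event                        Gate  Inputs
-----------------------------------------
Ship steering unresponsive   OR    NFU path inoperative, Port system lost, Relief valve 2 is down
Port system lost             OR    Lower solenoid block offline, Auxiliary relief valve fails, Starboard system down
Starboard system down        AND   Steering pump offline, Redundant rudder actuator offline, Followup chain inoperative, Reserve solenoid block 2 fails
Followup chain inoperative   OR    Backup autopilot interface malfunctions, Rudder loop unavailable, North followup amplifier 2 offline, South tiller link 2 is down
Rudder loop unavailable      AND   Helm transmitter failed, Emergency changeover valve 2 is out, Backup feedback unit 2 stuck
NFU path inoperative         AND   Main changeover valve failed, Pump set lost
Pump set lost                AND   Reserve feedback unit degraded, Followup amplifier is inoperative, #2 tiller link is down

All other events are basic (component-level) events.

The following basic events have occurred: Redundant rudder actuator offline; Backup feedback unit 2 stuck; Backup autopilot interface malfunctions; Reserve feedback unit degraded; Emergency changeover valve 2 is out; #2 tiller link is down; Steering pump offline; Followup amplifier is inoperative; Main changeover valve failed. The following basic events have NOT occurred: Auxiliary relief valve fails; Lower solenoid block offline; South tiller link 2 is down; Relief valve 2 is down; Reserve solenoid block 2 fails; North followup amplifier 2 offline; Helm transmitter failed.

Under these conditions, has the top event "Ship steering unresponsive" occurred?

Pump set lost [AND]: Reserve feedback unit degraded=occurs, Followup amplifier is inoperative=occurs, #2 tiller link is down=occurs → all inputs occur → occurs.
NFU path inoperative [AND]: Main changeover valve failed=occurs, Pump set lost=occurs → all inputs occur → occurs.
Rudder loop unavailable [AND]: Helm transmitter failed=not, Emergency changeover valve 2 is out=occurs, Backup feedback unit 2 stuck=occurs → not all inputs occur → does not occur.
Followup chain inoperative [OR]: Backup autopilot interface malfunctions=occurs, Rudder loop unavailable=not, North followup amplifier 2 offline=not, South tiller link 2 is down=not → at least one input occurs → occurs.
Starboard system down [AND]: Steering pump offline=occurs, Redundant rudder actuator offline=occurs, Followup chain inoperative=occurs, Reserve solenoid block 2 fails=not → not all inputs occur → does not occur.
Port system lost [OR]: Lower solenoid block offline=not, Auxiliary relief valve fails=not, Starboard system down=not → no input occurs → does not occur.
Ship steering unresponsive [OR]: NFU path inoperative=occurs, Port system lost=not, Relief valve 2 is down=not → at least one input occurs → occurs.

Yes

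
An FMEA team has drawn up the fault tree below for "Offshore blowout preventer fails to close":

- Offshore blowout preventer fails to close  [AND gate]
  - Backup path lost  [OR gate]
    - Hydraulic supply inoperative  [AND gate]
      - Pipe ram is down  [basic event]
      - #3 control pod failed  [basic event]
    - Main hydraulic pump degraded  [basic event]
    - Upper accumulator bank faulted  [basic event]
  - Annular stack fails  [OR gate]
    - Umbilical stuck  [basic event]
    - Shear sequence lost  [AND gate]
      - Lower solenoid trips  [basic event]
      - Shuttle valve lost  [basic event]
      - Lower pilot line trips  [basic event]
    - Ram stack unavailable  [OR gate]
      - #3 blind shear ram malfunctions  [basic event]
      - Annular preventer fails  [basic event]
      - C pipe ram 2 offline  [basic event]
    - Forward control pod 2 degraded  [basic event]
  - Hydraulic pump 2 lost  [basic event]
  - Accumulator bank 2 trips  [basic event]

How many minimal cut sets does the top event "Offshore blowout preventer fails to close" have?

Hydraulic supply inoperative [AND]: one cut set from each child combined → 1 × 1 = 1 cut set(s).
Backup path lost [OR]: union of children's cut sets → 3 cut set(s).
Shear sequence lost [AND]: one cut set from each child combined → 1 × 1 × 1 = 1 cut set(s).
Ram stack unavailable [OR]: union of children's cut sets → 3 cut set(s).
Annular stack fails [OR]: union of children's cut sets → 6 cut set(s).
Offshore blowout preventer fails to close [AND]: one cut set from each child combined → 3 × 6 × 1 × 1 = 18 cut set(s).

18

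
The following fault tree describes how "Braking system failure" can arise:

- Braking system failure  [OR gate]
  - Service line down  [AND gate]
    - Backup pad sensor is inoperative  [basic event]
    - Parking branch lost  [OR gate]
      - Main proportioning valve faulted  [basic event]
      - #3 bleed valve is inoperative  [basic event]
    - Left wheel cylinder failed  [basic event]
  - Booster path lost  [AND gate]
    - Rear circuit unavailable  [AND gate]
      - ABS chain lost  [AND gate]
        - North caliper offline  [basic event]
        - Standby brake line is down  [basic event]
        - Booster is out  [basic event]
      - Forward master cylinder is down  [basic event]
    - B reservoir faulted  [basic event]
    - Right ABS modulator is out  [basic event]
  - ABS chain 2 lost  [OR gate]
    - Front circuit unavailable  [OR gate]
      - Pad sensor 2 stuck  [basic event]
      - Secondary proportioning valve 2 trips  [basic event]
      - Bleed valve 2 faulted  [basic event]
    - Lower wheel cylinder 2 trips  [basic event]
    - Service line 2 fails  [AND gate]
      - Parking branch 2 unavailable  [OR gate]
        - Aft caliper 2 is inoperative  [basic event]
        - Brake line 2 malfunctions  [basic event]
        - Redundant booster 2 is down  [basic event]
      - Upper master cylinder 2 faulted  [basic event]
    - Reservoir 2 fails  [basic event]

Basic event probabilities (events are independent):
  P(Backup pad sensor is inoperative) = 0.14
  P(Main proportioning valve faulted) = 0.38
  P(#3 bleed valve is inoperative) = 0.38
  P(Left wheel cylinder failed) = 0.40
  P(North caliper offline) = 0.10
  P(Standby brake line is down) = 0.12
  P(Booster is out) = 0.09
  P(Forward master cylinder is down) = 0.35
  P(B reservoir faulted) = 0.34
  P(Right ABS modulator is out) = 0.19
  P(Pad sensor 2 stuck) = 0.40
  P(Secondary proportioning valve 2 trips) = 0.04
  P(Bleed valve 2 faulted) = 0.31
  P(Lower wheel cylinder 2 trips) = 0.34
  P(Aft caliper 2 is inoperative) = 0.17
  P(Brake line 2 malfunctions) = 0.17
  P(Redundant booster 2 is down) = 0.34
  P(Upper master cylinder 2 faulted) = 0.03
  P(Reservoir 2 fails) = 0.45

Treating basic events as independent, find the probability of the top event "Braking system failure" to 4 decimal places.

0.8630

P(Parking branch lost) [OR] = 1 − (1−0.38) × (1−0.38) = 0.615600
P(Service line down) [AND] = 0.14 × 0.615600 × 0.40 = 0.034474
P(ABS chain lost) [AND] = 0.10 × 0.12 × 0.09 = 0.001080
P(Rear circuit unavailable) [AND] = 0.001080 × 0.35 = 0.000378
P(Booster path lost) [AND] = 0.000378 × 0.34 × 0.19 = 0.000024
P(Front circuit unavailable) [OR] = 1 − (1−0.40) × (1−0.04) × (1−0.31) = 0.602560
P(Parking branch 2 unavailable) [OR] = 1 − (1−0.17) × (1−0.17) × (1−0.34) = 0.545326
P(Service line 2 fails) [AND] = 0.545326 × 0.03 = 0.016360
P(ABS chain 2 lost) [OR] = 1 − (1−0.602560) × (1−0.34) × (1−0.016360) × (1−0.45) = 0.858090
P(Braking system failure) [OR] = 1 − (1−0.034474) × (1−0.000024) × (1−0.858090) = 0.862985
Rounded to 4 decimal places: P(Braking system failure) ≈ 0.8630.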